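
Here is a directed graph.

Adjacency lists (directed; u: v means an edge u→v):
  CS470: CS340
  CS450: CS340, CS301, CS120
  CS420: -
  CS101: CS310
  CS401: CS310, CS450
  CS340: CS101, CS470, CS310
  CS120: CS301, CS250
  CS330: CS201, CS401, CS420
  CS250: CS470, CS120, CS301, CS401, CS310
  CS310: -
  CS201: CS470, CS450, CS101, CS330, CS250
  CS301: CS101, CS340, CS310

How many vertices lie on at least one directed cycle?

8

A vertex is on a directed cycle iff it belongs to a strongly connected component of size ≥ 2 (or has a self-loop).
The vertices on cycles are {CS120, CS201, CS250, CS330, CS340, CS401, CS450, CS470} — 8 in total.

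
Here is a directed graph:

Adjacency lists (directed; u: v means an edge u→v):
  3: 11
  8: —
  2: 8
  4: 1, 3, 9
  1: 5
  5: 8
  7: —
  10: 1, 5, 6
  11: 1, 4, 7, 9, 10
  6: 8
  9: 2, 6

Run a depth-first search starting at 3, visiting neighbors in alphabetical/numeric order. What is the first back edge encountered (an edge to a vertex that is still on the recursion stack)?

4->3

DFS from 3 (visiting neighbors in alphabetical/numeric order); mark gray on enter, black on exit:
3 gray
  11 gray
    1 gray
      5 gray
        8 gray
        8 black
      5 black
    1 black
    4 gray
      4→1: 1 black — skip
      4→3: 3 is gray → back edge
First back edge: 4 → 3.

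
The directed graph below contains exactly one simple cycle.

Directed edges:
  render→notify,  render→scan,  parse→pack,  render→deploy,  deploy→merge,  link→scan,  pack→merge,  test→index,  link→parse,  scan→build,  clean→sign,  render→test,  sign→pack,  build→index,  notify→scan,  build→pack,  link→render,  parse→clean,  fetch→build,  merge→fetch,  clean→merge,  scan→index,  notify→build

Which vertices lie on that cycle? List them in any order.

pack, build, fetch, merge

DFS with gray/black marking from pack:
pack gray
  merge gray
    fetch gray
      build gray
        build→pack: pack is gray → back edge
Back edge closes the cycle pack → merge → fetch → build → pack; its vertices are {pack, build, fetch, merge}.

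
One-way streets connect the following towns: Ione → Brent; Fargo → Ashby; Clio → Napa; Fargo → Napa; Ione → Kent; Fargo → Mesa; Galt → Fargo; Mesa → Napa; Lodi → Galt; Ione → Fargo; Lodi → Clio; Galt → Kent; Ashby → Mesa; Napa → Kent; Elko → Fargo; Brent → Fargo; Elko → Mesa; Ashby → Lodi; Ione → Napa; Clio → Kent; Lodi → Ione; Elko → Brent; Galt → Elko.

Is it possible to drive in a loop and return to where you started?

Yes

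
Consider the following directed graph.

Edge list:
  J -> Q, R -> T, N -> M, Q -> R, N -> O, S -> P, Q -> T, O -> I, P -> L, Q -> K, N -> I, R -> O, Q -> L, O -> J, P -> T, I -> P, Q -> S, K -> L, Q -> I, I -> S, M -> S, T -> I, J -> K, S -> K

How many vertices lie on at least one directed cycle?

8

A vertex is on a directed cycle iff it belongs to a strongly connected component of size ≥ 2 (or has a self-loop).
The vertices on cycles are {I, J, O, P, Q, R, S, T} — 8 in total.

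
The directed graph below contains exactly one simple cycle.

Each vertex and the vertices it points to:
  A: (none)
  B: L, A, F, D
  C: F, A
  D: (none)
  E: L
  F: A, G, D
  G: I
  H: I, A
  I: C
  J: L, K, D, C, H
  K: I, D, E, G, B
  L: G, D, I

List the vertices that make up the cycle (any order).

C, F, G, I

DFS with gray/black marking from C:
C gray
  F gray
    A gray
    A black
    G gray
      I gray
        I→C: C is gray → back edge
Back edge closes the cycle C → F → G → I → C; its vertices are {C, F, G, I}.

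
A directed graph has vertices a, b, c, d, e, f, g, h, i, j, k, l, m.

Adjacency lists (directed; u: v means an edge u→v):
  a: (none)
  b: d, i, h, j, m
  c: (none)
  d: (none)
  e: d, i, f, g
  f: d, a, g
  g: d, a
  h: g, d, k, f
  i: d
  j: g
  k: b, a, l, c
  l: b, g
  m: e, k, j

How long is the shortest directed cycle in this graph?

3

For each vertex v, BFS finds the shortest path from v back to v.
The shortest such closed walk is b → m → k → b, length 3.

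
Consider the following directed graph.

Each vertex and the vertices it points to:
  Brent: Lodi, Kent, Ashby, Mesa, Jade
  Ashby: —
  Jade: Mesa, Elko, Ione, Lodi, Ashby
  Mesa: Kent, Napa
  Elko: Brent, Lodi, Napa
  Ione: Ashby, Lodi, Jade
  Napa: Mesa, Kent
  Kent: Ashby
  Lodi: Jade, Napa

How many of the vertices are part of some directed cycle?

7

A vertex is on a directed cycle iff it belongs to a strongly connected component of size ≥ 2 (or has a self-loop).
The vertices on cycles are {Elko, Ione, Jade, Lodi, Mesa, Napa, Brent} — 7 in total.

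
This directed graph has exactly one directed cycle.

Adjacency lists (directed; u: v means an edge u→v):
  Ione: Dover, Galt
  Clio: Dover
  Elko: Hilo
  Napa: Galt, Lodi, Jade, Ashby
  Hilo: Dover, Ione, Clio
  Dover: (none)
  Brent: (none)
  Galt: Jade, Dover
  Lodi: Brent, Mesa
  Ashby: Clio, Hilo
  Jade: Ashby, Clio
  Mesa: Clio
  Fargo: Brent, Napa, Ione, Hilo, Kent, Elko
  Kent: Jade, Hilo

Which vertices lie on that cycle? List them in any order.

DFS with gray/black marking from Galt:
Galt gray
  Jade gray
    Ashby gray
      Clio gray
        Dover gray
        Dover black
      Clio black
      Hilo gray
        Hilo→Dover: Dover black — skip
        Ione gray
          Ione→Dover: Dover black — skip
          Ione→Galt: Galt is gray → back edge
Back edge closes the cycle Galt → Jade → Ashby → Hilo → Ione → Galt; its vertices are {Galt, Hilo, Ione, Jade, Ashby}.

Galt, Hilo, Ione, Jade, Ashby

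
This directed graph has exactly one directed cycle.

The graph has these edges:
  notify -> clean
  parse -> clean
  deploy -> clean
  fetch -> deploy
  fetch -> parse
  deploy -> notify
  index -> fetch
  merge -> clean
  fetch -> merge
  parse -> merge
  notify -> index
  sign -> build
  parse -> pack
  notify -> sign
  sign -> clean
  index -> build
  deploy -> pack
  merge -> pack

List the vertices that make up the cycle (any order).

DFS with gray/black marking from fetch:
fetch gray
  deploy gray
    notify gray
      clean gray
      clean black
      index gray
        build gray
        build black
        index→fetch: fetch is gray → back edge
Back edge closes the cycle fetch → deploy → notify → index → fetch; its vertices are {fetch, index, deploy, notify}.

fetch, index, deploy, notify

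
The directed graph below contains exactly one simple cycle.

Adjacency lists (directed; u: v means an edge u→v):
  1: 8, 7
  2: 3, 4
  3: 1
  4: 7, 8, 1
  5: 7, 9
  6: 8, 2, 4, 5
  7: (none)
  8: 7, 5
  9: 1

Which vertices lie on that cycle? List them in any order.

1, 5, 8, 9

DFS with gray/black marking from 5:
5 gray
  7 gray
  7 black
  9 gray
    1 gray
      8 gray
        8→7: 7 black — skip
        8→5: 5 is gray → back edge
Back edge closes the cycle 5 → 9 → 1 → 8 → 5; its vertices are {1, 5, 8, 9}.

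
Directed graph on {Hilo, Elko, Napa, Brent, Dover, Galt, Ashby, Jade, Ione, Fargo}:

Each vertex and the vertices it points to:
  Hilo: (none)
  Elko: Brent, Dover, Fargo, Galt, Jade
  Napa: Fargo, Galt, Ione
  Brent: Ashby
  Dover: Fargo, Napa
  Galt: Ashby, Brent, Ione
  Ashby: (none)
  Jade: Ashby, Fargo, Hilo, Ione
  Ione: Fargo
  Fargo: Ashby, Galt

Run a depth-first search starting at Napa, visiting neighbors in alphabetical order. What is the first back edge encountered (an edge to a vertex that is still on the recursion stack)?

Ione->Fargo

DFS from Napa (visiting neighbors in alphabetical order); mark gray on enter, black on exit:
Napa gray
  Fargo gray
    Ashby gray
    Ashby black
    Galt gray
      Galt→Ashby: Ashby black — skip
      Brent gray
        Brent→Ashby: Ashby black — skip
      Brent black
      Ione gray
        Ione→Fargo: Fargo is gray → back edge
First back edge: Ione → Fargo.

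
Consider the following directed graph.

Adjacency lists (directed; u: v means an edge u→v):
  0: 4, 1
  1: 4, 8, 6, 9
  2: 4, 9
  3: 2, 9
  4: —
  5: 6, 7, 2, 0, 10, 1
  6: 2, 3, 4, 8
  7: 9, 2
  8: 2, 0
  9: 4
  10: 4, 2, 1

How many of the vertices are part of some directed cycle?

A vertex is on a directed cycle iff it belongs to a strongly connected component of size ≥ 2 (or has a self-loop).
The vertices on cycles are {0, 1, 6, 8} — 4 in total.

4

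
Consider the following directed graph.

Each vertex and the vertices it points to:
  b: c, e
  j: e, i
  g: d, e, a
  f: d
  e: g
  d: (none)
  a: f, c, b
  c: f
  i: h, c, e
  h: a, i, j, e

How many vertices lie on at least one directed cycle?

7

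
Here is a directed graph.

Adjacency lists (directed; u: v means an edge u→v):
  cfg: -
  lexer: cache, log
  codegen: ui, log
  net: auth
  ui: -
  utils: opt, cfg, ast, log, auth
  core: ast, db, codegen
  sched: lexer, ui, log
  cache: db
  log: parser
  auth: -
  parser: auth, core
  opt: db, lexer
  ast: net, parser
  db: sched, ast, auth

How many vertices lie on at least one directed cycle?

9

A vertex is on a directed cycle iff it belongs to a strongly connected component of size ≥ 2 (or has a self-loop).
The vertices on cycles are {db, ast, log, core, cache, lexer, sched, parser, codegen} — 9 in total.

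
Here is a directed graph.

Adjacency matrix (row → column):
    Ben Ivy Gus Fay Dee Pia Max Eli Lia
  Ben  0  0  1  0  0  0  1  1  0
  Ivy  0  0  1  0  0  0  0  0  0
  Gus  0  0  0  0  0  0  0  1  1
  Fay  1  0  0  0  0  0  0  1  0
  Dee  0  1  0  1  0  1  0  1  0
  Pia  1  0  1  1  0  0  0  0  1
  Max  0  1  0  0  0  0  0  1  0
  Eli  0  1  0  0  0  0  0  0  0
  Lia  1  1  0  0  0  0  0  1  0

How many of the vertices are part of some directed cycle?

6

A vertex is on a directed cycle iff it belongs to a strongly connected component of size ≥ 2 (or has a self-loop).
The vertices on cycles are {Ben, Eli, Gus, Ivy, Lia, Max} — 6 in total.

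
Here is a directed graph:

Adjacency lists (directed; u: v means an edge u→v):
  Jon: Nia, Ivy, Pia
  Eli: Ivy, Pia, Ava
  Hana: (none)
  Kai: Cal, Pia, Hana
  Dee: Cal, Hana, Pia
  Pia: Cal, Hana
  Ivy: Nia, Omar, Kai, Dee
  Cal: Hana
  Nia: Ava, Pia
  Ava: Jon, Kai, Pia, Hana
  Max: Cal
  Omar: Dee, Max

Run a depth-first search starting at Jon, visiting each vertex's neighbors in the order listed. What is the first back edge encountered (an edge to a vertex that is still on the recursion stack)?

Ava->Jon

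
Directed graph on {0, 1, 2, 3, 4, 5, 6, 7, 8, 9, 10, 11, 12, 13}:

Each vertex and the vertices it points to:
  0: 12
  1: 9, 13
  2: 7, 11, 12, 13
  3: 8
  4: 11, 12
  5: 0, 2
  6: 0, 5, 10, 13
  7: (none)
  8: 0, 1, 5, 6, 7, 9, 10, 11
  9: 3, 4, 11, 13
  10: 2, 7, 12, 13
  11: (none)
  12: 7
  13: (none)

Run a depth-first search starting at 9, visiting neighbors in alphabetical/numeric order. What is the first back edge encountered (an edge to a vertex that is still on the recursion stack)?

DFS from 9 (visiting neighbors in alphabetical/numeric order); mark gray on enter, black on exit:
9 gray
  3 gray
    8 gray
      0 gray
        12 gray
          7 gray
          7 black
        12 black
      0 black
      1 gray
        1→9: 9 is gray → back edge
First back edge: 1 → 9.

1->9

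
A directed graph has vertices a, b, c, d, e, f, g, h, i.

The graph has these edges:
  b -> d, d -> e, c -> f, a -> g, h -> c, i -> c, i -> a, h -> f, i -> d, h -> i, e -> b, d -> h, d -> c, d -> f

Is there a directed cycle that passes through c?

No

c lies on a cycle iff there is a path from c back to itself.
Exploring from c, it never reaches itself; equivalently, its strongly connected component is a singleton.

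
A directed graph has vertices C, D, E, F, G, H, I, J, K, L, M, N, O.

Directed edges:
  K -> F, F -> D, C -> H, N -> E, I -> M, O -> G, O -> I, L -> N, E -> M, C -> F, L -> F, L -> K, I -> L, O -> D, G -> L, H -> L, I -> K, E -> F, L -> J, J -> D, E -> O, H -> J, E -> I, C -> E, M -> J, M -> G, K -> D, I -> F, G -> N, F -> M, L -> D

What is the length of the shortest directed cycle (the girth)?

4

For each vertex v, BFS finds the shortest path from v back to v.
The shortest such closed walk is E → M → G → N → E, length 4.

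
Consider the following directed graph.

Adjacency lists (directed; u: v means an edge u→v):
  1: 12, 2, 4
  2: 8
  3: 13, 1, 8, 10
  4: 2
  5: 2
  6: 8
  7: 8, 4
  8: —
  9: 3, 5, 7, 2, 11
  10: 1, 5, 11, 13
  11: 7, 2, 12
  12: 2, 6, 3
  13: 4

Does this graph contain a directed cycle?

Yes

DFS with white/gray/black marking, starting from 8:
8 gray
8 black
1 gray
  12 gray
    2 gray
      2→8: 8 black — skip
    2 black
    6 gray
      6→8: 8 black — skip
    6 black
    3 gray
      13 gray
        4 gray
          4→2: 2 black — skip
        4 black
      13 black
      3→1: 1 is gray → back edge
Back edge found, so a cycle exists: 1 → 12 → 3 → 1.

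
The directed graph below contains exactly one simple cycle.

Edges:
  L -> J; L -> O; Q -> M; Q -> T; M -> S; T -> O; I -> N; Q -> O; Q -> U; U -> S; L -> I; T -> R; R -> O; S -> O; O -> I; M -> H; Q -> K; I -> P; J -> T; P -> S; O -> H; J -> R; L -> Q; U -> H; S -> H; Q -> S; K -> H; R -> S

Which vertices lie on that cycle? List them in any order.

I, O, P, S

DFS with gray/black marking from I:
I gray
  N gray
  N black
  P gray
    S gray
      O gray
        H gray
        H black
        O→I: I is gray → back edge
Back edge closes the cycle I → P → S → O → I; its vertices are {I, O, P, S}.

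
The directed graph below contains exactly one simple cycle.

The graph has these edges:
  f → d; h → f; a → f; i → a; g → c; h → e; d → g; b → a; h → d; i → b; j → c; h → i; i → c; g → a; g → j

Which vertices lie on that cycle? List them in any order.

DFS with gray/black marking from d:
d gray
  g gray
    a gray
      f gray
        f→d: d is gray → back edge
Back edge closes the cycle d → g → a → f → d; its vertices are {a, d, f, g}.

a, d, f, g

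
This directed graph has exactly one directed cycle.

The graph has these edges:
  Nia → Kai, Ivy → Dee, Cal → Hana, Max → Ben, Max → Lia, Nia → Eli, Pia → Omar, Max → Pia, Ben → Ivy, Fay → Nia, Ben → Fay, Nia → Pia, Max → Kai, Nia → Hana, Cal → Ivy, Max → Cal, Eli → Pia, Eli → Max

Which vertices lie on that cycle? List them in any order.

DFS with gray/black marking from Max:
Max gray
  Pia gray
    Omar gray
    Omar black
  Pia black
  Lia gray
  Lia black
  Ben gray
    Fay gray
      Nia gray
        Kai gray
        Kai black
        Eli gray
          Eli→Max: Max is gray → back edge
Back edge closes the cycle Max → Ben → Fay → Nia → Eli → Max; its vertices are {Ben, Eli, Fay, Max, Nia}.

Ben, Eli, Fay, Max, Nia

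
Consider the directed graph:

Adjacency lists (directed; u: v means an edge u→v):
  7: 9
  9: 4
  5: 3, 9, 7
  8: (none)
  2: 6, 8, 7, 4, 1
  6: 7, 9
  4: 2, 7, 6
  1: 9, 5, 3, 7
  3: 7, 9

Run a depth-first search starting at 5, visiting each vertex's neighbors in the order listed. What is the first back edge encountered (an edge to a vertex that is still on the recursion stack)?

DFS from 5 (visiting each vertex's neighbors in the order listed); mark gray on enter, black on exit:
5 gray
  3 gray
    7 gray
      9 gray
        4 gray
          2 gray
            6 gray
              6→7: 7 is gray → back edge
First back edge: 6 → 7.

6->7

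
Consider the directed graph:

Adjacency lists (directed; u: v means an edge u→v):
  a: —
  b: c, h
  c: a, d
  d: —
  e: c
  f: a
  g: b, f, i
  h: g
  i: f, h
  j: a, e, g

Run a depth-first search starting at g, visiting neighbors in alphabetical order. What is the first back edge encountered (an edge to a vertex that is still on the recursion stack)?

h→g

DFS from g (visiting neighbors in alphabetical order); mark gray on enter, black on exit:
g gray
  b gray
    c gray
      a gray
      a black
      d gray
      d black
    c black
    h gray
      h→g: g is gray → back edge
First back edge: h → g.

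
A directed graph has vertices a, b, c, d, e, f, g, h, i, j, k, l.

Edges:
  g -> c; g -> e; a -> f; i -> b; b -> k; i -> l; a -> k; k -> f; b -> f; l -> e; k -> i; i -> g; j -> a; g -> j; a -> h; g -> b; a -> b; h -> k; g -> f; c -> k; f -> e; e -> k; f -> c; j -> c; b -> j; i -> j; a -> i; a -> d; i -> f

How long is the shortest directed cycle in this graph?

3

For each vertex v, BFS finds the shortest path from v back to v.
The shortest such closed walk is a → b → j → a, length 3.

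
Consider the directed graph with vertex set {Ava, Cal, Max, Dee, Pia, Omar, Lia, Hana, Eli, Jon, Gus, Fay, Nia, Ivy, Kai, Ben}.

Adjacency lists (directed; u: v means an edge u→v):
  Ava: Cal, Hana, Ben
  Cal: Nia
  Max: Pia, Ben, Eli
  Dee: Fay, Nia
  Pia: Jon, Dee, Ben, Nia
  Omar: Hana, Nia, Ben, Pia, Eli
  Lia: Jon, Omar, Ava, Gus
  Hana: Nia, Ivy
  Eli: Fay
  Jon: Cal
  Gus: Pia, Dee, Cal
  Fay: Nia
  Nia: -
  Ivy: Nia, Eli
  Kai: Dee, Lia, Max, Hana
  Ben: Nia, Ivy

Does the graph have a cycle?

No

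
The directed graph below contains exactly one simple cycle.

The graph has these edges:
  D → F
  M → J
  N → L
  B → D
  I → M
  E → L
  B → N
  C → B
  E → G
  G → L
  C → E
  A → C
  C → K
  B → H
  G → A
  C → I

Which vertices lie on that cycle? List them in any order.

A, C, E, G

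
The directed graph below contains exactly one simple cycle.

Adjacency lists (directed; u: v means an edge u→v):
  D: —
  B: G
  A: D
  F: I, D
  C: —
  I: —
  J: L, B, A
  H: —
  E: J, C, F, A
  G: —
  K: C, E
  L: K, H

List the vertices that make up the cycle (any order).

E, J, K, L

DFS with gray/black marking from E:
E gray
  J gray
    L gray
      K gray
        C gray
        C black
        K→E: E is gray → back edge
Back edge closes the cycle E → J → L → K → E; its vertices are {E, J, K, L}.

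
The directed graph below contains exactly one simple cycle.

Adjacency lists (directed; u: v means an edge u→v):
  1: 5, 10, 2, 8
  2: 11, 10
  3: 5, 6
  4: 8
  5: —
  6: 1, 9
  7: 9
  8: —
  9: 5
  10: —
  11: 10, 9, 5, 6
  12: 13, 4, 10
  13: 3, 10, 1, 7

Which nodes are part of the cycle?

1, 2, 6, 11

DFS with gray/black marking from 6:
6 gray
  1 gray
    5 gray
    5 black
    10 gray
    10 black
    2 gray
      11 gray
        11→10: 10 black — skip
        9 gray
          9→5: 5 black — skip
        9 black
        11→5: 5 black — skip
        11→6: 6 is gray → back edge
Back edge closes the cycle 6 → 1 → 2 → 11 → 6; its vertices are {1, 2, 6, 11}.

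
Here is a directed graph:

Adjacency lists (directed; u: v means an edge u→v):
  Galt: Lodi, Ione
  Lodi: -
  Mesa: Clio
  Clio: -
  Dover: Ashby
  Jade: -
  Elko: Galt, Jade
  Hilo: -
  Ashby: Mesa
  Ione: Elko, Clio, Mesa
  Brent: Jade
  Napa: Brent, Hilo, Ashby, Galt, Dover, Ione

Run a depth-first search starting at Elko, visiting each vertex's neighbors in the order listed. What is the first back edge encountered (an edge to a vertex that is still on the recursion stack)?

DFS from Elko (visiting each vertex's neighbors in the order listed); mark gray on enter, black on exit:
Elko gray
  Galt gray
    Lodi gray
    Lodi black
    Ione gray
      Ione→Elko: Elko is gray → back edge
First back edge: Ione → Elko.

Ione->Elko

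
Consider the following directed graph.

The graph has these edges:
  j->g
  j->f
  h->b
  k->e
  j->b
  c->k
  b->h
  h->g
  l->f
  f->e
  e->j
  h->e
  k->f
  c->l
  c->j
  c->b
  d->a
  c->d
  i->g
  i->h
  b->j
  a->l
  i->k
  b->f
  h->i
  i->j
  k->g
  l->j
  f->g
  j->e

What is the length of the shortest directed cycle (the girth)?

For each vertex v, BFS finds the shortest path from v back to v.
The shortest such closed walk is b → h → b, length 2.

2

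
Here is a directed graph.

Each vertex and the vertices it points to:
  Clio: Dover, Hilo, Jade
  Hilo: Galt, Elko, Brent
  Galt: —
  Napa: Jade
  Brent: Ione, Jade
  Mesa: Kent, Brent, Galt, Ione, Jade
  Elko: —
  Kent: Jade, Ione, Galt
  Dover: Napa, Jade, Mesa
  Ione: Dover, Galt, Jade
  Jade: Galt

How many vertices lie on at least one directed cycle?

5

A vertex is on a directed cycle iff it belongs to a strongly connected component of size ≥ 2 (or has a self-loop).
The vertices on cycles are {Ione, Kent, Mesa, Brent, Dover} — 5 in total.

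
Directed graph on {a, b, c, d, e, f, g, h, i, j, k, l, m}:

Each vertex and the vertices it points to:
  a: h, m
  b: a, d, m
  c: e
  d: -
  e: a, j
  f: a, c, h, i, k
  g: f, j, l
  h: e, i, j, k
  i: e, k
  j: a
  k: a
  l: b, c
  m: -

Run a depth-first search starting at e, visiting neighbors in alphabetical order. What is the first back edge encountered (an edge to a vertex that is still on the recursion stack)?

DFS from e (visiting neighbors in alphabetical order); mark gray on enter, black on exit:
e gray
  a gray
    h gray
      h→e: e is gray → back edge
First back edge: h → e.

h->e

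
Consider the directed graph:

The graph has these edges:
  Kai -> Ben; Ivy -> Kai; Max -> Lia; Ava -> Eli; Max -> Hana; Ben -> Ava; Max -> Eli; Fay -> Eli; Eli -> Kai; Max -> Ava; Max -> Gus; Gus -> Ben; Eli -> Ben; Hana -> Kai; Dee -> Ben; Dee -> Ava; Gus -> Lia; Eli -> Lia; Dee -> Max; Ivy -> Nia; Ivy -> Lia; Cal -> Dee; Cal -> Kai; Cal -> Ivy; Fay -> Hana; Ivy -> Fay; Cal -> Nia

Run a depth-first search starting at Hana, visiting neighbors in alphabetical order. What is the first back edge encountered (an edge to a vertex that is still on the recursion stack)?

Eli→Ben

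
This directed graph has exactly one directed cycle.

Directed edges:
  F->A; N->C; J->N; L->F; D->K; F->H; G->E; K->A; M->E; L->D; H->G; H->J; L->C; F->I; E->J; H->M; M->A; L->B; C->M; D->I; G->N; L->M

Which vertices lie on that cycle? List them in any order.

C, E, J, M, N

DFS with gray/black marking from M:
M gray
  A gray
  A black
  E gray
    J gray
      N gray
        C gray
          C→M: M is gray → back edge
Back edge closes the cycle M → E → J → N → C → M; its vertices are {C, E, J, M, N}.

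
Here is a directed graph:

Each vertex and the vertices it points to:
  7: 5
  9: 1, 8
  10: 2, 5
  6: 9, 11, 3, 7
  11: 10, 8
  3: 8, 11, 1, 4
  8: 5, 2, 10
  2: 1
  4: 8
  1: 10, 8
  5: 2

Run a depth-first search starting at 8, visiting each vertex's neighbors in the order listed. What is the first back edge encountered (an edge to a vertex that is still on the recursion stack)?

DFS from 8 (visiting each vertex's neighbors in the order listed); mark gray on enter, black on exit:
8 gray
  5 gray
    2 gray
      1 gray
        10 gray
          10→2: 2 is gray → back edge
First back edge: 10 → 2.

10->2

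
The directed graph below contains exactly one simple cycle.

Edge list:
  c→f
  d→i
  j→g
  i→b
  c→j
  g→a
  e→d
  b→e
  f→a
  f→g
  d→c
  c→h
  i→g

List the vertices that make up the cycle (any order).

DFS with gray/black marking from d:
d gray
  c gray
    h gray
    h black
    j gray
      g gray
        a gray
        a black
      g black
    j black
    f gray
      f→a: a black — skip
      f→g: g black — skip
    f black
  c black
  i gray
    i→g: g black — skip
    b gray
      e gray
        e→d: d is gray → back edge
Back edge closes the cycle d → i → b → e → d; its vertices are {b, d, e, i}.

b, d, e, i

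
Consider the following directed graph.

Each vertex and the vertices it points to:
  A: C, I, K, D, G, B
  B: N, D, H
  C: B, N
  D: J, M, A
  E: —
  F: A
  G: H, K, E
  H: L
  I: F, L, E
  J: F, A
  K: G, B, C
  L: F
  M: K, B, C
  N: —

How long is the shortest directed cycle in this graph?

For each vertex v, BFS finds the shortest path from v back to v.
The shortest such closed walk is D → A → D, length 2.

2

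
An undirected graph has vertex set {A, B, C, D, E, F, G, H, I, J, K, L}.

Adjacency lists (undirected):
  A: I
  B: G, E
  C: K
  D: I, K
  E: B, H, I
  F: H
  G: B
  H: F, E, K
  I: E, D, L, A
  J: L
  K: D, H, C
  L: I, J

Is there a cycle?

Yes

DFS, tracking each vertex's parent; an edge to a visited non-parent vertex closes a cycle.
Start from K:
visit K (parent –)
  visit D (parent K)
    visit I (parent D)
      visit E (parent I)
        visit B (parent E)
          visit G (parent B)
            G–B: parent, skip
          B–E: parent, skip
        visit H (parent E)
          visit F (parent H)
            F–H: parent, skip
          H–E: parent, skip
          H–K: K visited and ≠ parent → cycle
Cycle: K – D – I – E – H – K.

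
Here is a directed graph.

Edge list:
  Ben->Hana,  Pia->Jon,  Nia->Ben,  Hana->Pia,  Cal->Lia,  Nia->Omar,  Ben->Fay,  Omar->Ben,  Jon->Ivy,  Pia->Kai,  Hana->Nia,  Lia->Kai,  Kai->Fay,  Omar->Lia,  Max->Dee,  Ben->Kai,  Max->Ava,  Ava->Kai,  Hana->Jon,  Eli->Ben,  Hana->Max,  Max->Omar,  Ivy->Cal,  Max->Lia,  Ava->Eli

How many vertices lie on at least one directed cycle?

A vertex is on a directed cycle iff it belongs to a strongly connected component of size ≥ 2 (or has a self-loop).
The vertices on cycles are {Ava, Ben, Eli, Max, Nia, Hana, Omar} — 7 in total.

7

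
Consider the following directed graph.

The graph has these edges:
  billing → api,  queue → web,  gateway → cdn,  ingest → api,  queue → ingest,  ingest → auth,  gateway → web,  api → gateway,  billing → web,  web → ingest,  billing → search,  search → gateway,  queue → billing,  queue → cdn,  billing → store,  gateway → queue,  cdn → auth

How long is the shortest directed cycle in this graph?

4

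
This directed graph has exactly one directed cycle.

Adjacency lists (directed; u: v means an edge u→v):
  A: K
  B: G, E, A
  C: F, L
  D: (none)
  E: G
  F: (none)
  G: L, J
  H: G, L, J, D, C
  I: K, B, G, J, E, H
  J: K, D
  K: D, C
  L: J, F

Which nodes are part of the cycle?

C, J, K, L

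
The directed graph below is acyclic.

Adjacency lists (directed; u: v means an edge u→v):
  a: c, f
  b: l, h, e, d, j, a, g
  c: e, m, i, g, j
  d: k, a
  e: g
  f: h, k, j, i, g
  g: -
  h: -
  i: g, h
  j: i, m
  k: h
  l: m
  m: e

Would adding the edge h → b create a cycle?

Yes

Adding h→b creates a cycle iff b can already reach h.
Path from b: b → h.
So b → … → h → b is a cycle.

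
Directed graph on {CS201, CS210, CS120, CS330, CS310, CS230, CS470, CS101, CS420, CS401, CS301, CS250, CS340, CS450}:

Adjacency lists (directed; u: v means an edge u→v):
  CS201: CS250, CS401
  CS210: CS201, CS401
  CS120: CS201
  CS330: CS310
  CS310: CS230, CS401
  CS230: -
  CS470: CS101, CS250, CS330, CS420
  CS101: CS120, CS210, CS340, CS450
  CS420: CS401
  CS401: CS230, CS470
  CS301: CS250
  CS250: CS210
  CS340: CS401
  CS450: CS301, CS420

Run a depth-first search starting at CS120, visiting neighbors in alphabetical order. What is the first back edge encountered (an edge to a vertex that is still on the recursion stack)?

CS210→CS201

DFS from CS120 (visiting neighbors in alphabetical order); mark gray on enter, black on exit:
CS120 gray
  CS201 gray
    CS250 gray
      CS210 gray
        CS210→CS201: CS201 is gray → back edge
First back edge: CS210 → CS201.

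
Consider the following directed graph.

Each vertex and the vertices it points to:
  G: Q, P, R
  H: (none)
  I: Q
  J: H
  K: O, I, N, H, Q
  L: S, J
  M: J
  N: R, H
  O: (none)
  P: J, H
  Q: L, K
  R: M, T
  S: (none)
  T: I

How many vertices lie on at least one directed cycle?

6

A vertex is on a directed cycle iff it belongs to a strongly connected component of size ≥ 2 (or has a self-loop).
The vertices on cycles are {I, K, N, Q, R, T} — 6 in total.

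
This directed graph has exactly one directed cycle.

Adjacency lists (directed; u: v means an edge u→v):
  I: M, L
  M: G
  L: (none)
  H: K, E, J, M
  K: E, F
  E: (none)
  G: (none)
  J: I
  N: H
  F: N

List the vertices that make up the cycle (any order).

DFS with gray/black marking from H:
H gray
  K gray
    E gray
    E black
    F gray
      N gray
        N→H: H is gray → back edge
Back edge closes the cycle H → K → F → N → H; its vertices are {F, H, K, N}.

F, H, K, N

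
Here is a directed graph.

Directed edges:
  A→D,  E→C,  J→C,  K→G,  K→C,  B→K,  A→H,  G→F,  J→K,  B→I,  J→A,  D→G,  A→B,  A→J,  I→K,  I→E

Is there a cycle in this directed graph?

Yes

DFS with white/gray/black marking, starting from K:
K gray
  G gray
    F gray
    F black
  G black
  C gray
  C black
K black
A gray
  D gray
    D→G: G black — skip
  D black
  B gray
    I gray
      I→K: K black — skip
      E gray
        E→C: C black — skip
      E black
    I black
    B→K: K black — skip
  B black
  H gray
  H black
  J gray
    J→K: K black — skip
    J→C: C black — skip
    J→A: A is gray → back edge
Back edge found, so a cycle exists: A → J → A.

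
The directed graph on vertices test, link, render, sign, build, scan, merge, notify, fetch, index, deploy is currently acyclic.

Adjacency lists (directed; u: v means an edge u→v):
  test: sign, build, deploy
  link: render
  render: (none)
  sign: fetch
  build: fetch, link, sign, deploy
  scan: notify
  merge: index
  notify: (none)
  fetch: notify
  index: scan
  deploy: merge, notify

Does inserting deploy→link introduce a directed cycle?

Adding deploy→link creates a cycle iff link can already reach deploy.
Explore from link: no path reaches deploy. The graph stays acyclic.

No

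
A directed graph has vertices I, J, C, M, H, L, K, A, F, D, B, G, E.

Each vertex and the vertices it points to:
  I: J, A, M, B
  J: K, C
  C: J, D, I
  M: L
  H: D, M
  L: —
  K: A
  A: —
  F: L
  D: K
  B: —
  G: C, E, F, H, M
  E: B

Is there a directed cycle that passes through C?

Yes

C is on a cycle iff C can reach itself via ≥1 edge.
C → J → C — yes.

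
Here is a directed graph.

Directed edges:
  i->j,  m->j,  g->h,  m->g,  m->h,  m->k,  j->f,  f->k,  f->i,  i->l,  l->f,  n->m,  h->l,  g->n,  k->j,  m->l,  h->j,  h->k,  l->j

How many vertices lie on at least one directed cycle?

8

A vertex is on a directed cycle iff it belongs to a strongly connected component of size ≥ 2 (or has a self-loop).
The vertices on cycles are {f, g, i, j, k, l, m, n} — 8 in total.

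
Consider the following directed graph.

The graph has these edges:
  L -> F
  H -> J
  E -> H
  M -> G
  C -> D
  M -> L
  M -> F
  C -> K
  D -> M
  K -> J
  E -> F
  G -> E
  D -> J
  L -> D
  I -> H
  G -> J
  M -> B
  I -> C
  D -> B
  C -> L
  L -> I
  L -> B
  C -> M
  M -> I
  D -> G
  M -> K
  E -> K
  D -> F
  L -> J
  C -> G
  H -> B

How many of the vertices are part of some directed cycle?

5

A vertex is on a directed cycle iff it belongs to a strongly connected component of size ≥ 2 (or has a self-loop).
The vertices on cycles are {C, D, I, L, M} — 5 in total.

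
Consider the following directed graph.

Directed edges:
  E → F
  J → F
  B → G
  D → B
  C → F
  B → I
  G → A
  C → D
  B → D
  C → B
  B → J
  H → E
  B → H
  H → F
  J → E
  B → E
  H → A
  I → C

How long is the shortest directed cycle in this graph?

2

For each vertex v, BFS finds the shortest path from v back to v.
The shortest such closed walk is B → D → B, length 2.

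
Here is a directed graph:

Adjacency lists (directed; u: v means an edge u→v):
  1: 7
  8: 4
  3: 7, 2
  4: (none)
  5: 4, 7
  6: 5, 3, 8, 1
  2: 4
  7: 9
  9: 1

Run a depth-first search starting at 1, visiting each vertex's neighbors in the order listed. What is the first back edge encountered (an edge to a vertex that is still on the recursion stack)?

DFS from 1 (visiting each vertex's neighbors in the order listed); mark gray on enter, black on exit:
1 gray
  7 gray
    9 gray
      9→1: 1 is gray → back edge
First back edge: 9 → 1.

9→1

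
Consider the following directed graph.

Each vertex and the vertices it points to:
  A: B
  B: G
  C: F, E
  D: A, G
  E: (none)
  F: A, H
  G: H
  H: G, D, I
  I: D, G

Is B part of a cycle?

Yes

B is on a cycle iff B can reach itself via ≥1 edge.
B → G → H → D → A → B — yes.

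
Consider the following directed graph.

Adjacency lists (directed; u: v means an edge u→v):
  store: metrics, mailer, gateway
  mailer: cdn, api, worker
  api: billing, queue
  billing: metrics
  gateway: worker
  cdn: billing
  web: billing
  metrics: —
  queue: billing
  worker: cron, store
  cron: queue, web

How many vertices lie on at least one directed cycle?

4

A vertex is on a directed cycle iff it belongs to a strongly connected component of size ≥ 2 (or has a self-loop).
The vertices on cycles are {store, mailer, worker, gateway} — 4 in total.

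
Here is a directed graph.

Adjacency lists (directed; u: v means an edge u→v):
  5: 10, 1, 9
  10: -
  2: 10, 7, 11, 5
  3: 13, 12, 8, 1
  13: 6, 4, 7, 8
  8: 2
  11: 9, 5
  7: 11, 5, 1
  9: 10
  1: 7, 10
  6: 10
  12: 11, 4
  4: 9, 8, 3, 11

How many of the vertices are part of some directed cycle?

8

A vertex is on a directed cycle iff it belongs to a strongly connected component of size ≥ 2 (or has a self-loop).
The vertices on cycles are {1, 3, 4, 5, 7, 11, 12, 13} — 8 in total.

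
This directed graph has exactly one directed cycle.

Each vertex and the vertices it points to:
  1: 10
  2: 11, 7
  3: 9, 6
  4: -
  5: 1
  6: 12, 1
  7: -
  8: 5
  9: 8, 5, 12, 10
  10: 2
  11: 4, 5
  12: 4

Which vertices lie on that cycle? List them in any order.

1, 2, 5, 10, 11

DFS with gray/black marking from 1:
1 gray
  10 gray
    2 gray
      11 gray
        4 gray
        4 black
        5 gray
          5→1: 1 is gray → back edge
Back edge closes the cycle 1 → 10 → 2 → 11 → 5 → 1; its vertices are {1, 2, 5, 10, 11}.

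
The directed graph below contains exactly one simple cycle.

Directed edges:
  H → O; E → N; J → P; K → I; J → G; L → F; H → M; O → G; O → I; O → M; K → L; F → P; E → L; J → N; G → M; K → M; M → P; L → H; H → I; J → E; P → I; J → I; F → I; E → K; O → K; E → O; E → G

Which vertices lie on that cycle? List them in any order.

H, K, L, O

DFS with gray/black marking from L:
L gray
  H gray
    M gray
      P gray
        I gray
        I black
      P black
    M black
    O gray
      K gray
        K→M: M black — skip
        K→I: I black — skip
        K→L: L is gray → back edge
Back edge closes the cycle L → H → O → K → L; its vertices are {H, K, L, O}.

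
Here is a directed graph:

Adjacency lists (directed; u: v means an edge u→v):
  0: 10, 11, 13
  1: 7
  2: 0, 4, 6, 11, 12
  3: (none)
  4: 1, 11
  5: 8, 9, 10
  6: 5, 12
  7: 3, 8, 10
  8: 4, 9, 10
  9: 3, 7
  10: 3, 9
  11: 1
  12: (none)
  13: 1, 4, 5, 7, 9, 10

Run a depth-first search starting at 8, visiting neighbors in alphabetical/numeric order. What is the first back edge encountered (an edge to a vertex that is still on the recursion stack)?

7->8

DFS from 8 (visiting neighbors in alphabetical/numeric order); mark gray on enter, black on exit:
8 gray
  4 gray
    1 gray
      7 gray
        3 gray
        3 black
        7→8: 8 is gray → back edge
First back edge: 7 → 8.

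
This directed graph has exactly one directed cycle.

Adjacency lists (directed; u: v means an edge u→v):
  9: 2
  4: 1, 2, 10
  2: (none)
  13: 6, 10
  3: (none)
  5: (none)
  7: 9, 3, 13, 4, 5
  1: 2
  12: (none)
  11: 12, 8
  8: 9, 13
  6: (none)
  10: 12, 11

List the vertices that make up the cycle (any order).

8, 10, 11, 13

DFS with gray/black marking from 13:
13 gray
  6 gray
  6 black
  10 gray
    12 gray
    12 black
    11 gray
      11→12: 12 black — skip
      8 gray
        9 gray
          2 gray
          2 black
        9 black
        8→13: 13 is gray → back edge
Back edge closes the cycle 13 → 10 → 11 → 8 → 13; its vertices are {8, 10, 11, 13}.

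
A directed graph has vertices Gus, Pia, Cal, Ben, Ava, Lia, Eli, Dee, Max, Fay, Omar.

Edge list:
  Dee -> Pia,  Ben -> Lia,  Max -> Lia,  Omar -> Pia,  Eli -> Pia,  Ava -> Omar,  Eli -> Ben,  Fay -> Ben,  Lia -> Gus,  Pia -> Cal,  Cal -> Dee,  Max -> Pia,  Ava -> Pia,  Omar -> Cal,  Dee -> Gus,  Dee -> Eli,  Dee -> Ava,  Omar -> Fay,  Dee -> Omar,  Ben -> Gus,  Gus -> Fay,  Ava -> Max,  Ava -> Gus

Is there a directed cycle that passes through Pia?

Yes

Pia is on a cycle iff Pia can reach itself via ≥1 edge.
Pia → Cal → Dee → Pia — yes.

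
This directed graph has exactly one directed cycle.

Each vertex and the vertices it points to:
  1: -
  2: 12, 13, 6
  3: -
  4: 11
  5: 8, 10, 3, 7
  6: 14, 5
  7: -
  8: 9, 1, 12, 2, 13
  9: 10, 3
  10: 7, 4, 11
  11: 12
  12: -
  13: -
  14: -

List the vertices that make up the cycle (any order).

DFS with gray/black marking from 6:
6 gray
  14 gray
  14 black
  5 gray
    8 gray
      9 gray
        10 gray
          7 gray
          7 black
          4 gray
            11 gray
              12 gray
              12 black
            11 black
          4 black
          10→11: 11 black — skip
        10 black
        3 gray
        3 black
      9 black
      1 gray
      1 black
      8→12: 12 black — skip
      2 gray
        2→12: 12 black — skip
        13 gray
        13 black
        2→6: 6 is gray → back edge
Back edge closes the cycle 6 → 5 → 8 → 2 → 6; its vertices are {2, 5, 6, 8}.

2, 5, 6, 8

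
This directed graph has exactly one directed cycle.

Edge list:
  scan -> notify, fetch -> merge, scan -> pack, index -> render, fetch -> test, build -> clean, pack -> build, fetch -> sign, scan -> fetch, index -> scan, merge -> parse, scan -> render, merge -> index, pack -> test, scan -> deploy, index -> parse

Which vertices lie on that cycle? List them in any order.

scan, fetch, index, merge

DFS with gray/black marking from scan:
scan gray
  render gray
  render black
  fetch gray
    merge gray
      parse gray
      parse black
      index gray
        index→parse: parse black — skip
        index→render: render black — skip
        index→scan: scan is gray → back edge
Back edge closes the cycle scan → fetch → merge → index → scan; its vertices are {scan, fetch, index, merge}.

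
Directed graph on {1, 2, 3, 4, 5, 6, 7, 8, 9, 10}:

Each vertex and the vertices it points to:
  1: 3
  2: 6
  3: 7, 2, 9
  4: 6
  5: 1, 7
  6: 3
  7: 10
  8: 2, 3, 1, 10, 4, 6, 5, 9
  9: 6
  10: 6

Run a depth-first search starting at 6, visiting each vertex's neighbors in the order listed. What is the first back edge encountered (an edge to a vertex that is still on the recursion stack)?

10→6

DFS from 6 (visiting each vertex's neighbors in the order listed); mark gray on enter, black on exit:
6 gray
  3 gray
    7 gray
      10 gray
        10→6: 6 is gray → back edge
First back edge: 10 → 6.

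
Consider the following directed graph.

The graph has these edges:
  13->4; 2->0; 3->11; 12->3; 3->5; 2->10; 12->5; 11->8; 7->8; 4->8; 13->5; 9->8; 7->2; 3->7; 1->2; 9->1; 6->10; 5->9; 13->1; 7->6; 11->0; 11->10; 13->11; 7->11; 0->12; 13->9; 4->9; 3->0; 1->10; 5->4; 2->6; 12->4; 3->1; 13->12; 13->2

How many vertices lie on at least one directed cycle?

A vertex is on a directed cycle iff it belongs to a strongly connected component of size ≥ 2 (or has a self-loop).
The vertices on cycles are {0, 1, 2, 3, 4, 5, 7, 9, 11, 12} — 10 in total.

10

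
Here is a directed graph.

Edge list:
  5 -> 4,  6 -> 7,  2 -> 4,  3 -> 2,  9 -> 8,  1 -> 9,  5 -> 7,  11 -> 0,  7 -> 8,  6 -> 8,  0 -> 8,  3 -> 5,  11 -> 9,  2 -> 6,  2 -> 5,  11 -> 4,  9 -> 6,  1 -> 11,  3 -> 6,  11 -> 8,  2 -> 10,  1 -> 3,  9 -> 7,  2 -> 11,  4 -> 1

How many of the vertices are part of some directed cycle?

6

A vertex is on a directed cycle iff it belongs to a strongly connected component of size ≥ 2 (or has a self-loop).
The vertices on cycles are {1, 2, 3, 4, 5, 11} — 6 in total.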